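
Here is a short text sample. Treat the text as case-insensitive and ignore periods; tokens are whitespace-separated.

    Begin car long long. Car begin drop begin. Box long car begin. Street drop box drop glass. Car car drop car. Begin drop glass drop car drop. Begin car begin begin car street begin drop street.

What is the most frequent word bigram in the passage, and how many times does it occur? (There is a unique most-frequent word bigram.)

Bigram frequencies (highest first):
  car begin: 4
  begin car: 3
  begin drop: 3
  long car: 2
  drop begin: 2
  drop glass: 2
  … (17 more, each ≤ 2)

"car begin", 4 times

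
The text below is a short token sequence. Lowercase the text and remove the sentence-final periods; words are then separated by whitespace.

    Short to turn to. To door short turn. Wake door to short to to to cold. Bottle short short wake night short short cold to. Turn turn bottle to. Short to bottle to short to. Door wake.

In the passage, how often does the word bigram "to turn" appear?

Scanning the 36 overlapping bigram windows for "to turn":
  position 2–3: to turn
  position 25–26: to turn

2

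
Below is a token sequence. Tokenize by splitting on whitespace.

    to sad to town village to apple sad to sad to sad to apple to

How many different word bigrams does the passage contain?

15 tokens → 14 bigram windows in total.
Repeated bigrams (each contributes count−1 duplicates):
  sad to: 4
  to sad: 3
  to apple: 2
6 duplicate windows → 14 − 6 = 8 distinct.

8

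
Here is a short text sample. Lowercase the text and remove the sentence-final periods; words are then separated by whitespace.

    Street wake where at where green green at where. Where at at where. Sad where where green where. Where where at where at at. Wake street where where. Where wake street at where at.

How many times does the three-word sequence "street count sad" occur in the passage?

0

Scanning the 32 overlapping trigram windows for "street count sad":
  (none found)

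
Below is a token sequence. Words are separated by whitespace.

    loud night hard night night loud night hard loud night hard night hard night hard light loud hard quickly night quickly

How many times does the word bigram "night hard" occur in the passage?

Scanning the 20 overlapping bigram windows for "night hard":
  position 2–3: night hard
  position 7–8: night hard
  position 10–11: night hard
  position 12–13: night hard
  position 14–15: night hard

5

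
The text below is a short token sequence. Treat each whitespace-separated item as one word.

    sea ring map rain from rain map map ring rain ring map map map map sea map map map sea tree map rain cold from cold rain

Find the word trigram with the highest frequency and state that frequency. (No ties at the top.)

Trigram frequencies (highest first):
  map map map: 3
  map map sea: 2
  sea ring map: 1
  ring map rain: 1
  map rain from: 1
  rain from rain: 1
  … (16 more, each ≤ 1)

"map map map", 3 times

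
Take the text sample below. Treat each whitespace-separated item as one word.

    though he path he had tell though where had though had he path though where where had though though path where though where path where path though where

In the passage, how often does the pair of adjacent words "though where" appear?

4

Scanning the 27 overlapping bigram windows for "though where":
  position 7–8: though where
  position 14–15: though where
  position 22–23: though where
  position 27–28: though where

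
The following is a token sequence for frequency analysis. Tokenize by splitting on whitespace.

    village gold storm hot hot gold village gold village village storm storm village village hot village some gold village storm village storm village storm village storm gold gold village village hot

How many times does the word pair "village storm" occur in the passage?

Scanning the 30 overlapping bigram windows for "village storm":
  position 10–11: village storm
  position 19–20: village storm
  position 21–22: village storm
  position 23–24: village storm
  position 25–26: village storm

5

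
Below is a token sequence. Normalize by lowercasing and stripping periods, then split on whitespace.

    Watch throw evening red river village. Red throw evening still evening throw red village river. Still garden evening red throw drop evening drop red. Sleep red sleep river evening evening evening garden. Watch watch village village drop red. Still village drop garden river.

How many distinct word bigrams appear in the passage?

43 tokens → 42 bigram windows in total.
Repeated bigrams (each contributes count−1 duplicates):
  drop red: 2
  evening evening: 2
  evening red: 2
  red sleep: 2
  red throw: 2
  throw evening: 2
  village drop: 2
7 duplicate windows → 42 − 7 = 35 distinct.

35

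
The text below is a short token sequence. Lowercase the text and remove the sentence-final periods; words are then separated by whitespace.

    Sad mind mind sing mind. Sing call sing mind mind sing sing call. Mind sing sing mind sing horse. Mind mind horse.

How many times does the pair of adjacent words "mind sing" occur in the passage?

5

Scanning the 21 overlapping bigram windows for "mind sing":
  position 3–4: mind sing
  position 5–6: mind sing
  position 10–11: mind sing
  position 14–15: mind sing
  position 17–18: mind sing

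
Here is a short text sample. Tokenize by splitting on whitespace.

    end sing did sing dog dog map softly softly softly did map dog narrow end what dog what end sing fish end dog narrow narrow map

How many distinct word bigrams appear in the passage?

22

26 tokens → 25 bigram windows in total.
Repeated bigrams (each contributes count−1 duplicates):
  dog narrow: 2
  end sing: 2
  softly softly: 2
3 duplicate windows → 25 − 3 = 22 distinct.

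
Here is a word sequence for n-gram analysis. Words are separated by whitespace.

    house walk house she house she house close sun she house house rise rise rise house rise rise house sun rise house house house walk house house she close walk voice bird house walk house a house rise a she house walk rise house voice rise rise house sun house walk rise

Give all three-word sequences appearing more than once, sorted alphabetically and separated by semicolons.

Trigram counts meeting the condition (more than once):
  house rise rise: 2
  house she house: 2
  house walk house: 3
  house walk rise: 2
  rise house sun: 2
  rise rise house: 3

house rise rise; house she house; house walk house; house walk rise; rise house sun; rise rise house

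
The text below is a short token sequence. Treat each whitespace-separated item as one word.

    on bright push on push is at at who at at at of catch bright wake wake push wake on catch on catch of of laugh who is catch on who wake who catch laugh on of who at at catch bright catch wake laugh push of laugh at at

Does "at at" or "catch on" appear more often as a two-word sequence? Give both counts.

"at at" (5 vs 2)

"at at": 5 occurrences
"catch on": 2 occurrences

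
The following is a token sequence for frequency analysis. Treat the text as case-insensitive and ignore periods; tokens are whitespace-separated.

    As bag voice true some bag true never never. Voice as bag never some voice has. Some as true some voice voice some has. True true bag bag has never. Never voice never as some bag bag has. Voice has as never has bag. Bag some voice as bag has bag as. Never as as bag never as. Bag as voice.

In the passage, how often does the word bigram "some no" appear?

Scanning the 60 overlapping bigram windows for "some no":
  (none found)

0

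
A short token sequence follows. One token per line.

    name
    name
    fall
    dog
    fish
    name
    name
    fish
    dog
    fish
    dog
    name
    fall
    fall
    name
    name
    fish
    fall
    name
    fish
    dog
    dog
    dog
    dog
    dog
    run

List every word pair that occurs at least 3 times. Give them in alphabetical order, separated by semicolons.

dog dog; fish dog; name fish; name name

Bigram counts meeting the condition (at least 3 times):
  dog dog: 4
  fish dog: 3
  name fish: 3
  name name: 3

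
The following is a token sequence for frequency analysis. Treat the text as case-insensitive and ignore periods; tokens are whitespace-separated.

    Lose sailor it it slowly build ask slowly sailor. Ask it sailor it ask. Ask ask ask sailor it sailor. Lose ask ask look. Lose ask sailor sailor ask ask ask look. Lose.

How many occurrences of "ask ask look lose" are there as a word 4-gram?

Scanning the 30 overlapping 4-gram windows for "ask ask look lose":
  position 22–25: ask ask look lose
  position 30–33: ask ask look lose

2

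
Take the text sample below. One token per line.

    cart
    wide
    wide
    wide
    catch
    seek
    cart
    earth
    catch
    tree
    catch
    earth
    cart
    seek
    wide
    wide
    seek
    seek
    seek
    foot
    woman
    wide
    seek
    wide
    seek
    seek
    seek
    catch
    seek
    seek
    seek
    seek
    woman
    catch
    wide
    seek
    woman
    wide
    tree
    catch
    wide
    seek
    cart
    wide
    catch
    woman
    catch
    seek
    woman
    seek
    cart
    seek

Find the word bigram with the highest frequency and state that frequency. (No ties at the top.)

Bigram frequencies (highest first):
  seek seek: 7
  wide seek: 5
  wide wide: 3
  catch seek: 3
  seek cart: 3
  seek woman: 3
  … (19 more, each ≤ 2)

"seek seek", 7 times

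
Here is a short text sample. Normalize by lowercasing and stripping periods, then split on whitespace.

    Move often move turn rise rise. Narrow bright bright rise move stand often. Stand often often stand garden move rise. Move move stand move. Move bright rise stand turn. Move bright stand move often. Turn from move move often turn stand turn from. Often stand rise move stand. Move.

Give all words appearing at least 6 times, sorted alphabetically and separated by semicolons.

move; often; rise; stand

Unigram counts meeting the condition (at least 6 times):
  move: 14
  often: 7
  rise: 6
  stand: 9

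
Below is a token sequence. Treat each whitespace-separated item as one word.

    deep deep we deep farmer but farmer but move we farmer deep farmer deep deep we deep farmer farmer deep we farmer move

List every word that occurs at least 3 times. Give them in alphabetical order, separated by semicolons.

deep; farmer; we

Unigram counts meeting the condition (at least 3 times):
  deep: 8
  farmer: 7
  we: 4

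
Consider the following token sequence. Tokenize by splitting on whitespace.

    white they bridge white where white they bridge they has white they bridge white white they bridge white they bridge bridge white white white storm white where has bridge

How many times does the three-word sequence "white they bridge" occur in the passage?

Scanning the 27 overlapping trigram windows for "white they bridge":
  position 1–3: white they bridge
  position 6–8: white they bridge
  position 11–13: white they bridge
  position 15–17: white they bridge
  position 18–20: white they bridge

5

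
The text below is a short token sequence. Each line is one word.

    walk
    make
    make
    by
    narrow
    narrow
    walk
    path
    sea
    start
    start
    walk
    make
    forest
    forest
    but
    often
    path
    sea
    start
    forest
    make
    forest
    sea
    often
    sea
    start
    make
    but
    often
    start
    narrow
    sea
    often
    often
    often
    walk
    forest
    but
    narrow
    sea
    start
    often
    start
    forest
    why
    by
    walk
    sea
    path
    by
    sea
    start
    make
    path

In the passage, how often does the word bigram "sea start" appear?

5

Scanning the 54 overlapping bigram windows for "sea start":
  position 9–10: sea start
  position 19–20: sea start
  position 26–27: sea start
  position 41–42: sea start
  position 52–53: sea start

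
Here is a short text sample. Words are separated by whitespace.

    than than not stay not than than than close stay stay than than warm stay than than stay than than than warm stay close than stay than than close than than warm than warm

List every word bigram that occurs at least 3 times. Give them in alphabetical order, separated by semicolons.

stay than; than than; than warm

Bigram counts meeting the condition (at least 3 times):
  stay than: 4
  than than: 9
  than warm: 4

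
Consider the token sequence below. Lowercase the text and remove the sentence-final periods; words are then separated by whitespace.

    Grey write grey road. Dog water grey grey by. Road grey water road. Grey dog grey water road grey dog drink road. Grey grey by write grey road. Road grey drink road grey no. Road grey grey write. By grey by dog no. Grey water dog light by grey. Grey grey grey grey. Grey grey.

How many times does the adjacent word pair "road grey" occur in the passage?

7

Scanning the 54 overlapping bigram windows for "road grey":
  position 10–11: road grey
  position 13–14: road grey
  position 18–19: road grey
  position 22–23: road grey
  position 29–30: road grey
  position 32–33: road grey
  position 35–36: road grey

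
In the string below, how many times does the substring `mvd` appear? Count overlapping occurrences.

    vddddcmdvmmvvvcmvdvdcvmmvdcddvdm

Sliding a length-3 window over the 32 characters (30 positions):
  position 16–18: mvd
  position 24–26: mvd

2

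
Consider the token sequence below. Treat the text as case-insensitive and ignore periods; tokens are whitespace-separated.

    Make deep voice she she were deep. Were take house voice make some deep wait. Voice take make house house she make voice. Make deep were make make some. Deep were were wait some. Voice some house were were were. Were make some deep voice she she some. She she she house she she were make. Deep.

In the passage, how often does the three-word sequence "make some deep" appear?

Scanning the 55 overlapping trigram windows for "make some deep":
  position 12–14: make some deep
  position 28–30: make some deep
  position 42–44: make some deep

3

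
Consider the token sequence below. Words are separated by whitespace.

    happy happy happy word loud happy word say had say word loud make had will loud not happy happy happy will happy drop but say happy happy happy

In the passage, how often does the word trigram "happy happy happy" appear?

Scanning the 26 overlapping trigram windows for "happy happy happy":
  position 1–3: happy happy happy
  position 18–20: happy happy happy
  position 26–28: happy happy happy

3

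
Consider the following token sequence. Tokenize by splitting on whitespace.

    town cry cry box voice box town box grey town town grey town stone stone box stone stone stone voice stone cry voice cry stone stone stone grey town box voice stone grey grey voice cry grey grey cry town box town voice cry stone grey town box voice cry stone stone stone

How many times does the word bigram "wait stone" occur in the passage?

0

Scanning the 52 overlapping bigram windows for "wait stone":
  (none found)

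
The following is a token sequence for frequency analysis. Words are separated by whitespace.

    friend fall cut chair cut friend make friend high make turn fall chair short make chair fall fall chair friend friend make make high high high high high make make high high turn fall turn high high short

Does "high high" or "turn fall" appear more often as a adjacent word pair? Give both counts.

"high high": 6 occurrences
"turn fall": 2 occurrences

"high high" (6 vs 2)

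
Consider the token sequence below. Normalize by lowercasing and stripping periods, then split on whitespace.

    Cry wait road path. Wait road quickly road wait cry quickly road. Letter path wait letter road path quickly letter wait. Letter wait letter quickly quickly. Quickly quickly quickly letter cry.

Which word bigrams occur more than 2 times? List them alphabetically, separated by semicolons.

Bigram counts meeting the condition (more than 2 times):
  quickly quickly: 4
  wait letter: 3

quickly quickly; wait letter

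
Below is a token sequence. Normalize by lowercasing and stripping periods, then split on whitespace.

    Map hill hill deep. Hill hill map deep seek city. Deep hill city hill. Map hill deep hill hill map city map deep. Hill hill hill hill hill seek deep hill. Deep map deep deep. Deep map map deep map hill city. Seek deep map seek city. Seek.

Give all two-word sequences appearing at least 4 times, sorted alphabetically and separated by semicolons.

deep hill; deep map; hill hill; map deep

Bigram counts meeting the condition (at least 4 times):
  deep hill: 5
  deep map: 4
  hill hill: 7
  map deep: 4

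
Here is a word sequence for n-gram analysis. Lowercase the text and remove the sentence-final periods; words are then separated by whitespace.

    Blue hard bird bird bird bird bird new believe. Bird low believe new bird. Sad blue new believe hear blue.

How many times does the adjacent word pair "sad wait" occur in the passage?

0

Scanning the 19 overlapping bigram windows for "sad wait":
  (none found)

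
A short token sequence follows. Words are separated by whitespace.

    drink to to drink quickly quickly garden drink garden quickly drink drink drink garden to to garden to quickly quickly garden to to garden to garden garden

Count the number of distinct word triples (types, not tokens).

21

27 tokens → 25 trigram windows in total.
Repeated trigrams (each contributes count−1 duplicates):
  garden to to: 2
  quickly quickly garden: 2
  to garden to: 2
  to to garden: 2
4 duplicate windows → 25 − 4 = 21 distinct.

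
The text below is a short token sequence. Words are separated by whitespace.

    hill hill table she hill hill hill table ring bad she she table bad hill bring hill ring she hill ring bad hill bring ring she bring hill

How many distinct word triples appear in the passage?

24

28 tokens → 26 trigram windows in total.
Repeated trigrams (each contributes count−1 duplicates):
  bad hill bring: 2
  hill hill table: 2
2 duplicate windows → 26 − 2 = 24 distinct.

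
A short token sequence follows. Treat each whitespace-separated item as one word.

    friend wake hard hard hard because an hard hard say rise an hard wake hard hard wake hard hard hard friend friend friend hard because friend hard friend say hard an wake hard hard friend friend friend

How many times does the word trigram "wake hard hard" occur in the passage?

4

Scanning the 35 overlapping trigram windows for "wake hard hard":
  position 2–4: wake hard hard
  position 14–16: wake hard hard
  position 17–19: wake hard hard
  position 32–34: wake hard hard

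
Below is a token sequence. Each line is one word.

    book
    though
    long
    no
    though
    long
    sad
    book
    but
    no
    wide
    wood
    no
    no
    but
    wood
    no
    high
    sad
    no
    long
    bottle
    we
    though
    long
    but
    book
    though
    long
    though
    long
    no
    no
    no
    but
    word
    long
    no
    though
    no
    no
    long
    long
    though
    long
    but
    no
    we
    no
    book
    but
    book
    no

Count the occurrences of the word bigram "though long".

6

Scanning the 52 overlapping bigram windows for "though long":
  position 2–3: though long
  position 5–6: though long
  position 24–25: though long
  position 28–29: though long
  position 30–31: though long
  position 44–45: though long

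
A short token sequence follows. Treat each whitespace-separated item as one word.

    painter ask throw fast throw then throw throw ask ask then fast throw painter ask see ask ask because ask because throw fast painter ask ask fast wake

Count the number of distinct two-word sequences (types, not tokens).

28 tokens → 27 bigram windows in total.
Repeated bigrams (each contributes count−1 duplicates):
  ask ask: 3
  painter ask: 3
  ask because: 2
  fast throw: 2
  throw fast: 2
7 duplicate windows → 27 − 7 = 20 distinct.

20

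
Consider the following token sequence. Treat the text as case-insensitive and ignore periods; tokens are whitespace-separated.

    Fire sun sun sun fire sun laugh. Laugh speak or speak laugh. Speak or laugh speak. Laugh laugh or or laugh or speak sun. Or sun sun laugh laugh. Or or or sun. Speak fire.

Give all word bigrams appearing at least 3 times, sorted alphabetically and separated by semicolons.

Bigram counts meeting the condition (at least 3 times):
  laugh laugh: 3
  laugh or: 3
  laugh speak: 3
  or or: 3
  sun sun: 3

laugh laugh; laugh or; laugh speak; or or; sun sun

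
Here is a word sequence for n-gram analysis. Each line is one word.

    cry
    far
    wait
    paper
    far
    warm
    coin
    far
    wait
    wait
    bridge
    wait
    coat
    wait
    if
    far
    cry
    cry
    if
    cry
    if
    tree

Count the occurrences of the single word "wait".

Scanning the 22 tokens for "wait":
  position 3: wait
  position 9: wait
  position 10: wait
  position 12: wait
  position 14: wait

5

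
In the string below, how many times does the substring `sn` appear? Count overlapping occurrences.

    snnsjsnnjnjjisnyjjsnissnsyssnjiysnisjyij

Sliding a length-2 window over the 40 characters (39 positions):
  position 1–2: sn
  position 6–7: sn
  position 14–15: sn
  position 19–20: sn
  position 23–24: sn
  position 28–29: sn
  position 33–34: sn

7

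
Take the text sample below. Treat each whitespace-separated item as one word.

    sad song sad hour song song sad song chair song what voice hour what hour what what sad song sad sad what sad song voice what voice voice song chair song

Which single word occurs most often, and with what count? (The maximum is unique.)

Unigram frequencies (highest first):
  song: 9
  sad: 7
  what: 6
  voice: 4
  hour: 3
  chair: 2

"song", 9 times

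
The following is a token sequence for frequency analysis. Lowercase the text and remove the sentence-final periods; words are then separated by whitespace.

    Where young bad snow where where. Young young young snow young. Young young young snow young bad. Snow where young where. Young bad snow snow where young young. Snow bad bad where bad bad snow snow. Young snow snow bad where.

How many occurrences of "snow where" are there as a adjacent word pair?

3

Scanning the 40 overlapping bigram windows for "snow where":
  position 4–5: snow where
  position 18–19: snow where
  position 25–26: snow where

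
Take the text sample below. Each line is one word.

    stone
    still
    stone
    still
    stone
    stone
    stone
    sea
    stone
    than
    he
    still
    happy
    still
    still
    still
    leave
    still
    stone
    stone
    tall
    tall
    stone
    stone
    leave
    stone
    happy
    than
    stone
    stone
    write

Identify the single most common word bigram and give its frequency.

Bigram frequencies (highest first):
  stone stone: 5
  still stone: 3
  stone still: 2
  still still: 2
  stone sea: 1
  sea stone: 1
  … (16 more, each ≤ 1)

"stone stone", 5 times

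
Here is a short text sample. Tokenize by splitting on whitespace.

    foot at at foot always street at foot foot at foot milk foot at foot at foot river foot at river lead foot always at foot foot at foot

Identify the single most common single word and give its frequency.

"foot", 13 times

Unigram frequencies (highest first):
  foot: 13
  at: 9
  always: 2
  river: 2
  street: 1
  milk: 1
  … (1 more, each ≤ 1)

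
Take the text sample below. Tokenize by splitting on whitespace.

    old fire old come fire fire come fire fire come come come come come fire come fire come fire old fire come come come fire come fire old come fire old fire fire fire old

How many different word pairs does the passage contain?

35 tokens → 34 bigram windows in total.
Repeated bigrams (each contributes count−1 duplicates):
  come fire: 8
  come come: 6
  fire come: 6
  fire old: 5
  fire fire: 4
  old fire: 3
  old come: 2
27 duplicate windows → 34 − 27 = 7 distinct.

7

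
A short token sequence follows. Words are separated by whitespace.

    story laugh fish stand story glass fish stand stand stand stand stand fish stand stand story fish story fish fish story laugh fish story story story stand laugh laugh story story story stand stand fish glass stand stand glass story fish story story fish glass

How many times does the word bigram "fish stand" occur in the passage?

Scanning the 44 overlapping bigram windows for "fish stand":
  position 3–4: fish stand
  position 7–8: fish stand
  position 13–14: fish stand

3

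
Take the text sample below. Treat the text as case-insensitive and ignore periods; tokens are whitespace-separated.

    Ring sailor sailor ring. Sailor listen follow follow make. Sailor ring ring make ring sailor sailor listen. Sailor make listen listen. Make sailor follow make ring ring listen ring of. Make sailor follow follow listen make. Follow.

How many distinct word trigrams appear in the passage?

33

37 tokens → 35 trigram windows in total.
Repeated trigrams (each contributes count−1 duplicates):
  make sailor follow: 2
  ring sailor sailor: 2
2 duplicate windows → 35 − 2 = 33 distinct.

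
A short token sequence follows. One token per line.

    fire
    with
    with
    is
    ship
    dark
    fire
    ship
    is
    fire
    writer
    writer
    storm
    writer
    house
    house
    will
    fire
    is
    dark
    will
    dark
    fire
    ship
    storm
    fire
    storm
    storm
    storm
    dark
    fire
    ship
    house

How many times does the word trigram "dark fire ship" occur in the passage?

3

Scanning the 31 overlapping trigram windows for "dark fire ship":
  position 6–8: dark fire ship
  position 22–24: dark fire ship
  position 30–32: dark fire ship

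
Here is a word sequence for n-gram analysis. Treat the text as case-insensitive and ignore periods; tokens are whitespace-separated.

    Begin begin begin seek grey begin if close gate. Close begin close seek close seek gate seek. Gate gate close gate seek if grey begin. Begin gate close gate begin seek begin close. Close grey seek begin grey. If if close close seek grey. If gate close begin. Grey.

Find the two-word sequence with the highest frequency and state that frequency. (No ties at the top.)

Bigram frequencies (highest first):
  gate close: 4
  begin begin: 3
  close gate: 3
  close seek: 3
  begin seek: 2
  seek grey: 2
  … (21 more, each ≤ 2)

"gate close", 4 times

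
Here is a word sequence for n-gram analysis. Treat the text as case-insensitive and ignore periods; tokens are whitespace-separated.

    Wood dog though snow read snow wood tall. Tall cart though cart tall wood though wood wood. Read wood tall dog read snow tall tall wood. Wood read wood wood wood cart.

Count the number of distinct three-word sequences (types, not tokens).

32 tokens → 30 trigram windows in total.
Repeated trigrams (each contributes count−1 duplicates):
  wood read wood: 2
  wood wood read: 2
2 duplicate windows → 30 − 2 = 28 distinct.

28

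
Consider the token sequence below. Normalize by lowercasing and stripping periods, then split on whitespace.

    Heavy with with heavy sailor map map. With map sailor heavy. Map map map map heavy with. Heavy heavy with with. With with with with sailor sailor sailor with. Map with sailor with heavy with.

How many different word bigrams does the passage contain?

35 tokens → 34 bigram windows in total.
Repeated bigrams (each contributes count−1 duplicates):
  with with: 6
  heavy with: 4
  map map: 4
  with heavy: 3
  map with: 2
  sailor sailor: 2
  sailor with: 2
  with map: 2
  … (1 more repeated)
18 duplicate windows → 34 − 18 = 16 distinct.

16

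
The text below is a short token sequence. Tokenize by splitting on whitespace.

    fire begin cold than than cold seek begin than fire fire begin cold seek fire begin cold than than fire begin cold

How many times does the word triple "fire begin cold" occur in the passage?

4

Scanning the 20 overlapping trigram windows for "fire begin cold":
  position 1–3: fire begin cold
  position 11–13: fire begin cold
  position 15–17: fire begin cold
  position 20–22: fire begin cold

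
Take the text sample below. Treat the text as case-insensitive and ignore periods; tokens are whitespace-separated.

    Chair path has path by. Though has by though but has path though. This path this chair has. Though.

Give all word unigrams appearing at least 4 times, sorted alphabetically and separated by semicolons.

has; path; though

Unigram counts meeting the condition (at least 4 times):
  has: 4
  path: 4
  though: 4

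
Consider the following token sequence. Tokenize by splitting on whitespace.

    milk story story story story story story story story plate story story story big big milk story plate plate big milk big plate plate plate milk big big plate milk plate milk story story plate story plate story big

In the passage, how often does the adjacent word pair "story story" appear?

Scanning the 38 overlapping bigram windows for "story story":
  position 2–3: story story
  position 3–4: story story
  position 4–5: story story
  position 5–6: story story
  position 6–7: story story
  position 7–8: story story
  position 8–9: story story
  position 11–12: story story
  position 12–13: story story
  position 33–34: story story

10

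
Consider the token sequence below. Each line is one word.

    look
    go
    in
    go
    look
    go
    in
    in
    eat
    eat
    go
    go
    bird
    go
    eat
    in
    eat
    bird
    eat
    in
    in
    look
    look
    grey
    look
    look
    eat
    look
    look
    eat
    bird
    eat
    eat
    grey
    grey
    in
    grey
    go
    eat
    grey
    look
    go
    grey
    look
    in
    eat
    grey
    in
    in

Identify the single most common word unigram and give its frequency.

Unigram frequencies (highest first):
  eat: 11
  look: 10
  in: 10
  go: 8
  grey: 7
  bird: 3

"eat", 11 times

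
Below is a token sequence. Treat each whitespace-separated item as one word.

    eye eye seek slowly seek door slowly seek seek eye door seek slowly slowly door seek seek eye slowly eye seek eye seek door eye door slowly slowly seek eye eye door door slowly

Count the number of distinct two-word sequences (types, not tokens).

16

34 tokens → 33 bigram windows in total.
Repeated bigrams (each contributes count−1 duplicates):
  seek eye: 4
  door slowly: 3
  eye door: 3
  eye seek: 3
  slowly seek: 3
  door seek: 2
  eye eye: 2
  seek door: 2
  … (3 more repeated)
17 duplicate windows → 33 − 17 = 16 distinct.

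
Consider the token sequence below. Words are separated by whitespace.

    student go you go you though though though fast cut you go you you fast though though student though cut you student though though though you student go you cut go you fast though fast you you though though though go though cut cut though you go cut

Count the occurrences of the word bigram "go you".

5

Scanning the 47 overlapping bigram windows for "go you":
  position 2–3: go you
  position 4–5: go you
  position 12–13: go you
  position 28–29: go you
  position 31–32: go you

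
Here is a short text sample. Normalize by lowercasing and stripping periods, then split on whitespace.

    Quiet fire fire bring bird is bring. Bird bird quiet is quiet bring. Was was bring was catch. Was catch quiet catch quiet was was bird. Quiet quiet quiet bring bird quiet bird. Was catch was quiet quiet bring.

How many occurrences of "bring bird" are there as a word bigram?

Scanning the 38 overlapping bigram windows for "bring bird":
  position 4–5: bring bird
  position 7–8: bring bird
  position 30–31: bring bird

3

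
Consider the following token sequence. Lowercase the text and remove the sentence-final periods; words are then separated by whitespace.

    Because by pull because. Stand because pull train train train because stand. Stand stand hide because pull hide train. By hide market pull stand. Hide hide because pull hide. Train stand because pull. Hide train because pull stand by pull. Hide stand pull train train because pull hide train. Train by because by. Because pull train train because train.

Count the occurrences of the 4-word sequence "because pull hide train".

Scanning the 56 overlapping 4-gram windows for "because pull hide train":
  position 16–19: because pull hide train
  position 27–30: because pull hide train
  position 32–35: because pull hide train
  position 46–49: because pull hide train

4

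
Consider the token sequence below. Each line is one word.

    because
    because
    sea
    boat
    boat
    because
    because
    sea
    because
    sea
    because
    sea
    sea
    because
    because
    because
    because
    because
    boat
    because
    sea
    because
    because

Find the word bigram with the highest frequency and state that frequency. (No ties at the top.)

Bigram frequencies (highest first):
  because because: 7
  because sea: 5
  sea because: 4
  boat because: 2
  sea boat: 1
  boat boat: 1
  … (2 more, each ≤ 1)

"because because", 7 times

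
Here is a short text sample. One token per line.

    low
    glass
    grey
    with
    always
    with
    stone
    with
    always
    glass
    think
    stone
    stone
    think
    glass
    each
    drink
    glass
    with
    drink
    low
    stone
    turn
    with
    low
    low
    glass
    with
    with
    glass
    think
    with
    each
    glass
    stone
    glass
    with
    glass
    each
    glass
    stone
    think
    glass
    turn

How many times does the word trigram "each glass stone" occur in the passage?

Scanning the 42 overlapping trigram windows for "each glass stone":
  position 33–35: each glass stone
  position 39–41: each glass stone

2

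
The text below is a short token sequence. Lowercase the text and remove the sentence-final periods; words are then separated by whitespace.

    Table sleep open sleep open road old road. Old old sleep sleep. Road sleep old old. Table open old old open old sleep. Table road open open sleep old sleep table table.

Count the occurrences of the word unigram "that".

0

Scanning the 32 tokens for "that":
  (none found)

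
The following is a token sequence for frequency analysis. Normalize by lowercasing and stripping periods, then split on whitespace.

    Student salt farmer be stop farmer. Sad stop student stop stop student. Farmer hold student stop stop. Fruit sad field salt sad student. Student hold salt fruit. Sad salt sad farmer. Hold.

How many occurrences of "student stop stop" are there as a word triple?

Scanning the 30 overlapping trigram windows for "student stop stop":
  position 9–11: student stop stop
  position 15–17: student stop stop

2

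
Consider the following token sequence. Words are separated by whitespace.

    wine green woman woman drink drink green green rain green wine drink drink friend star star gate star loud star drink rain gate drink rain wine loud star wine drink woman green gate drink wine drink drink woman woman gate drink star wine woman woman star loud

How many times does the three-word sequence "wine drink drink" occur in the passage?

Scanning the 45 overlapping trigram windows for "wine drink drink":
  position 11–13: wine drink drink
  position 35–37: wine drink drink

2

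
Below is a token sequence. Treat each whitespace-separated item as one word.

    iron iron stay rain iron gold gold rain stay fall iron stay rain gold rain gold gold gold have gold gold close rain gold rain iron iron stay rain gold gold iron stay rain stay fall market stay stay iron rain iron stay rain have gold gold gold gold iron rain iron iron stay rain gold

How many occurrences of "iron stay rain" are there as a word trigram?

Scanning the 54 overlapping trigram windows for "iron stay rain":
  position 2–4: iron stay rain
  position 11–13: iron stay rain
  position 27–29: iron stay rain
  position 32–34: iron stay rain
  position 42–44: iron stay rain
  position 53–55: iron stay rain

6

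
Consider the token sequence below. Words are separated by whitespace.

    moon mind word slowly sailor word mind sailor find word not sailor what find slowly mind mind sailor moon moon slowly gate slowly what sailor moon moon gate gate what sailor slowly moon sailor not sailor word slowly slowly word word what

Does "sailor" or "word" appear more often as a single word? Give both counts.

"sailor" (8 vs 6)

"sailor": 8 occurrences
"word": 6 occurrences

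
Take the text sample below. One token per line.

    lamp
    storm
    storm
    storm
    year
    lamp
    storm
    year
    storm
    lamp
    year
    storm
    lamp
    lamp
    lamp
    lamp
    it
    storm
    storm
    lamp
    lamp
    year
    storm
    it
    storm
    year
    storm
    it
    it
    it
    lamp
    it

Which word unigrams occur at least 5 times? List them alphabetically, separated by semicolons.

it; lamp; storm; year

Unigram counts meeting the condition (at least 5 times):
  it: 6
  lamp: 10
  storm: 11
  year: 5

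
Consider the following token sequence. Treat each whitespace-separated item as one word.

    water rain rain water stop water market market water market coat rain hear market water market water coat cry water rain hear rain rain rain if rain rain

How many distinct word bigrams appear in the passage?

28 tokens → 27 bigram windows in total.
Repeated bigrams (each contributes count−1 duplicates):
  rain rain: 4
  market water: 3
  water market: 3
  rain hear: 2
  water rain: 2
9 duplicate windows → 27 − 9 = 18 distinct.

18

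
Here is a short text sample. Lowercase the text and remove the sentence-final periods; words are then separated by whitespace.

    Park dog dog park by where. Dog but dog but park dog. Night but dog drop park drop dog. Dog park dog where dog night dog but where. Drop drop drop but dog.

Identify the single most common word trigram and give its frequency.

"dog dog park", 2 times

Trigram frequencies (highest first):
  dog dog park: 2
  park dog dog: 1
  dog park by: 1
  park by where: 1
  by where dog: 1
  where dog but: 1
  … (24 more, each ≤ 1)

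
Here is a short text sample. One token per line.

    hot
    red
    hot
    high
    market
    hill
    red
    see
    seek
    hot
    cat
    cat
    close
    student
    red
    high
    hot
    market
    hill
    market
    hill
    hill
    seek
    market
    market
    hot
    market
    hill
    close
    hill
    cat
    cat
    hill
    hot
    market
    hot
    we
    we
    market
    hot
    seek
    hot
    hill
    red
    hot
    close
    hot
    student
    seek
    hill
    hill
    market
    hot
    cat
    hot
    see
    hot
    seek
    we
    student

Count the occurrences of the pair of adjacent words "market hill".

Scanning the 59 overlapping bigram windows for "market hill":
  position 5–6: market hill
  position 18–19: market hill
  position 20–21: market hill
  position 27–28: market hill

4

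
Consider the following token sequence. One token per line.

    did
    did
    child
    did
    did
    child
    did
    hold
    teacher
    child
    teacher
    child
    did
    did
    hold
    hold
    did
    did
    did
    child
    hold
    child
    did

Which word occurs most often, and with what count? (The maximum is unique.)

Unigram frequencies (highest first):
  did: 11
  child: 6
  hold: 4
  teacher: 2

"did", 11 times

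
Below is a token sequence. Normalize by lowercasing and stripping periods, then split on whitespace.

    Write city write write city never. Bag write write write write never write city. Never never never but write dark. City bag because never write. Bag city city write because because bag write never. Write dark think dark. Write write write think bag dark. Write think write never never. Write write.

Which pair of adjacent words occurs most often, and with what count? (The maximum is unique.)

"write write", 7 times

Bigram frequencies (highest first):
  write write: 7
  never write: 4
  write city: 3
  write never: 3
  never never: 3
  city write: 2
  … (23 more, each ≤ 2)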